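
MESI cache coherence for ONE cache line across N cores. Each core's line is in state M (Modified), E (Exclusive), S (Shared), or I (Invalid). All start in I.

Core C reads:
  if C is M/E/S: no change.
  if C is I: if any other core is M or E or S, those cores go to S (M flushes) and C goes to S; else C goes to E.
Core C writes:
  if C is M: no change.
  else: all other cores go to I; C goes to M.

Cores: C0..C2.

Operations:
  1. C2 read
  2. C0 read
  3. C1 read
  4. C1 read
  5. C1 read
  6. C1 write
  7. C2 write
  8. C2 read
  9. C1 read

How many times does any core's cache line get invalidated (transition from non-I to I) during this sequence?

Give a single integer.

Op 1: C2 read [C2 read from I: no other sharers -> C2=E (exclusive)] -> [I,I,E] (invalidations this op: 0; running total: 0)
Op 2: C0 read [C0 read from I: others=['C2=E'] -> C0=S, others downsized to S] -> [S,I,S] (invalidations this op: 0; running total: 0)
Op 3: C1 read [C1 read from I: others=['C0=S', 'C2=S'] -> C1=S, others downsized to S] -> [S,S,S] (invalidations this op: 0; running total: 0)
Op 4: C1 read [C1 read: already in S, no change] -> [S,S,S] (invalidations this op: 0; running total: 0)
Op 5: C1 read [C1 read: already in S, no change] -> [S,S,S] (invalidations this op: 0; running total: 0)
Op 6: C1 write [C1 write: invalidate ['C0=S', 'C2=S'] -> C1=M] -> [I,M,I] (invalidations this op: 2; running total: 2)
Op 7: C2 write [C2 write: invalidate ['C1=M'] -> C2=M] -> [I,I,M] (invalidations this op: 1; running total: 3)
Op 8: C2 read [C2 read: already in M, no change] -> [I,I,M] (invalidations this op: 0; running total: 3)
Op 9: C1 read [C1 read from I: others=['C2=M'] -> C1=S, others downsized to S] -> [I,S,S] (invalidations this op: 0; running total: 3)

Answer: 3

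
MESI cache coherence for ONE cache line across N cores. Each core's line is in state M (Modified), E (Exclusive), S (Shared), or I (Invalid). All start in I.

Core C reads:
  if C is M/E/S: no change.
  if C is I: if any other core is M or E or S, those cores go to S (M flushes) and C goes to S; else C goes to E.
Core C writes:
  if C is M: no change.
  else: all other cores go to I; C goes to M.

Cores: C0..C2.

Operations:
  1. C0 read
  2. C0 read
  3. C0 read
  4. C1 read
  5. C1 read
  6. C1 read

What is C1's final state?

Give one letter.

Op 1: C0 read [C0 read from I: no other sharers -> C0=E (exclusive)] -> [E,I,I]
Op 2: C0 read [C0 read: already in E, no change] -> [E,I,I]
Op 3: C0 read [C0 read: already in E, no change] -> [E,I,I]
Op 4: C1 read [C1 read from I: others=['C0=E'] -> C1=S, others downsized to S] -> [S,S,I]
Op 5: C1 read [C1 read: already in S, no change] -> [S,S,I]
Op 6: C1 read [C1 read: already in S, no change] -> [S,S,I]

Answer: S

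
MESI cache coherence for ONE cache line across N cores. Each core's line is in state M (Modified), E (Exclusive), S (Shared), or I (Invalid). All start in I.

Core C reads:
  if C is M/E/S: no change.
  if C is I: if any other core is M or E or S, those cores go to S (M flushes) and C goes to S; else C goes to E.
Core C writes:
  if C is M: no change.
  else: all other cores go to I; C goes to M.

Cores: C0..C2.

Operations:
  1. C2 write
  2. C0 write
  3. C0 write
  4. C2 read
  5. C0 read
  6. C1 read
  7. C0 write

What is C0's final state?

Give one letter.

Op 1: C2 write [C2 write: invalidate none -> C2=M] -> [I,I,M]
Op 2: C0 write [C0 write: invalidate ['C2=M'] -> C0=M] -> [M,I,I]
Op 3: C0 write [C0 write: already M (modified), no change] -> [M,I,I]
Op 4: C2 read [C2 read from I: others=['C0=M'] -> C2=S, others downsized to S] -> [S,I,S]
Op 5: C0 read [C0 read: already in S, no change] -> [S,I,S]
Op 6: C1 read [C1 read from I: others=['C0=S', 'C2=S'] -> C1=S, others downsized to S] -> [S,S,S]
Op 7: C0 write [C0 write: invalidate ['C1=S', 'C2=S'] -> C0=M] -> [M,I,I]

Answer: M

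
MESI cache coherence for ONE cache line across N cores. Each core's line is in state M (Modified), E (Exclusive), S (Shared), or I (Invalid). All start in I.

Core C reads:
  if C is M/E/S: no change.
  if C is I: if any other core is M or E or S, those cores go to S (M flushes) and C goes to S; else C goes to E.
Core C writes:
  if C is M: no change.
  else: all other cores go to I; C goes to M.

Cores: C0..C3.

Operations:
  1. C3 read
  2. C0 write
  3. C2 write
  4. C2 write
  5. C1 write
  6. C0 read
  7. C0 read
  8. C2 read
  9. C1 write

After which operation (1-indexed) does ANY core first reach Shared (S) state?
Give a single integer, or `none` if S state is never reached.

Op 1: C3 read [C3 read from I: no other sharers -> C3=E (exclusive)] -> [I,I,I,E]
Op 2: C0 write [C0 write: invalidate ['C3=E'] -> C0=M] -> [M,I,I,I]
Op 3: C2 write [C2 write: invalidate ['C0=M'] -> C2=M] -> [I,I,M,I]
Op 4: C2 write [C2 write: already M (modified), no change] -> [I,I,M,I]
Op 5: C1 write [C1 write: invalidate ['C2=M'] -> C1=M] -> [I,M,I,I]
Op 6: C0 read [C0 read from I: others=['C1=M'] -> C0=S, others downsized to S] -> [S,S,I,I]
  -> First S state at op 6; remaining ops need not be traced.

Answer: 6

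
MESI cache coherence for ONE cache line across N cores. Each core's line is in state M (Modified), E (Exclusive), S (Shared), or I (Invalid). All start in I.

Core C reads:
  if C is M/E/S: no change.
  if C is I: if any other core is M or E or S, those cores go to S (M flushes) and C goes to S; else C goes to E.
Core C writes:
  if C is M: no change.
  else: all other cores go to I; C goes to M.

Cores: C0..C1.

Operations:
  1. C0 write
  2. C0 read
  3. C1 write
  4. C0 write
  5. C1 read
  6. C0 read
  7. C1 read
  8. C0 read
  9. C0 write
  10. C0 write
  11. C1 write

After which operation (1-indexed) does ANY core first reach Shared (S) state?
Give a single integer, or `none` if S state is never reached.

Op 1: C0 write [C0 write: invalidate none -> C0=M] -> [M,I]
Op 2: C0 read [C0 read: already in M, no change] -> [M,I]
Op 3: C1 write [C1 write: invalidate ['C0=M'] -> C1=M] -> [I,M]
Op 4: C0 write [C0 write: invalidate ['C1=M'] -> C0=M] -> [M,I]
Op 5: C1 read [C1 read from I: others=['C0=M'] -> C1=S, others downsized to S] -> [S,S]
  -> First S state at op 5; remaining ops need not be traced.

Answer: 5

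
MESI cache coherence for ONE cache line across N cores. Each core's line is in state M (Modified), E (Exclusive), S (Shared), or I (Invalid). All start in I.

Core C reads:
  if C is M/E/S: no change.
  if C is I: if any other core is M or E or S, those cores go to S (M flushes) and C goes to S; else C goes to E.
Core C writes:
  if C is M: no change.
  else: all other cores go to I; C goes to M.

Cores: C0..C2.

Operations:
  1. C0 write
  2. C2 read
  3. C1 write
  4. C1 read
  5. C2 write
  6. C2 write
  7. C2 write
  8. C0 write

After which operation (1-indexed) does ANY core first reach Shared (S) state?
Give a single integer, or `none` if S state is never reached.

Answer: 2

Derivation:
Op 1: C0 write [C0 write: invalidate none -> C0=M] -> [M,I,I]
Op 2: C2 read [C2 read from I: others=['C0=M'] -> C2=S, others downsized to S] -> [S,I,S]
  -> First S state at op 2; remaining ops need not be traced.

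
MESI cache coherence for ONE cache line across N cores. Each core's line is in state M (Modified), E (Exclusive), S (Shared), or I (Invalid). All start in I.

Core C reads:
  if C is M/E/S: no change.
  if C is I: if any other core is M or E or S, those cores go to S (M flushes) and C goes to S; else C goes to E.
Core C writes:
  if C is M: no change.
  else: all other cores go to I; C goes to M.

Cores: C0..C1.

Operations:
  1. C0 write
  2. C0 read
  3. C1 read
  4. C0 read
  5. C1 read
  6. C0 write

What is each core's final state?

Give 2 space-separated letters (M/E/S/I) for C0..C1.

Answer: M I

Derivation:
Op 1: C0 write [C0 write: invalidate none -> C0=M] -> [M,I]
Op 2: C0 read [C0 read: already in M, no change] -> [M,I]
Op 3: C1 read [C1 read from I: others=['C0=M'] -> C1=S, others downsized to S] -> [S,S]
Op 4: C0 read [C0 read: already in S, no change] -> [S,S]
Op 5: C1 read [C1 read: already in S, no change] -> [S,S]
Op 6: C0 write [C0 write: invalidate ['C1=S'] -> C0=M] -> [M,I]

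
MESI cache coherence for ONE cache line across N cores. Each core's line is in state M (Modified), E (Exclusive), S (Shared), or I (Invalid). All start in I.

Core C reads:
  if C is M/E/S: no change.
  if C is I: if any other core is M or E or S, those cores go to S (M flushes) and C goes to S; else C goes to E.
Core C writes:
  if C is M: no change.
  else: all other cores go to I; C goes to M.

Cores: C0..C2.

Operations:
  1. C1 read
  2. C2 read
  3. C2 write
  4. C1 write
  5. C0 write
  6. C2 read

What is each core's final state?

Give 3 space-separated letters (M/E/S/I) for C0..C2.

Op 1: C1 read [C1 read from I: no other sharers -> C1=E (exclusive)] -> [I,E,I]
Op 2: C2 read [C2 read from I: others=['C1=E'] -> C2=S, others downsized to S] -> [I,S,S]
Op 3: C2 write [C2 write: invalidate ['C1=S'] -> C2=M] -> [I,I,M]
Op 4: C1 write [C1 write: invalidate ['C2=M'] -> C1=M] -> [I,M,I]
Op 5: C0 write [C0 write: invalidate ['C1=M'] -> C0=M] -> [M,I,I]
Op 6: C2 read [C2 read from I: others=['C0=M'] -> C2=S, others downsized to S] -> [S,I,S]

Answer: S I S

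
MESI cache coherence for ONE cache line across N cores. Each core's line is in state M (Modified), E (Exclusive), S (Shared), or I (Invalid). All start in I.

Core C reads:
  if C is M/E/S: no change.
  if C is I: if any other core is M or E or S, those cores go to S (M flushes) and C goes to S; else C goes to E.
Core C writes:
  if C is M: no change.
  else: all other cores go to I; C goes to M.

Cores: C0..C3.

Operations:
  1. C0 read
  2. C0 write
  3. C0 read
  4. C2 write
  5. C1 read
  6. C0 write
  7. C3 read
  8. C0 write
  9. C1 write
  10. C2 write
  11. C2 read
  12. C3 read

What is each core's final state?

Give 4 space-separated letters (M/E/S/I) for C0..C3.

Answer: I I S S

Derivation:
Op 1: C0 read [C0 read from I: no other sharers -> C0=E (exclusive)] -> [E,I,I,I]
Op 2: C0 write [C0 write: invalidate none -> C0=M] -> [M,I,I,I]
Op 3: C0 read [C0 read: already in M, no change] -> [M,I,I,I]
Op 4: C2 write [C2 write: invalidate ['C0=M'] -> C2=M] -> [I,I,M,I]
Op 5: C1 read [C1 read from I: others=['C2=M'] -> C1=S, others downsized to S] -> [I,S,S,I]
Op 6: C0 write [C0 write: invalidate ['C1=S', 'C2=S'] -> C0=M] -> [M,I,I,I]
Op 7: C3 read [C3 read from I: others=['C0=M'] -> C3=S, others downsized to S] -> [S,I,I,S]
Op 8: C0 write [C0 write: invalidate ['C3=S'] -> C0=M] -> [M,I,I,I]
Op 9: C1 write [C1 write: invalidate ['C0=M'] -> C1=M] -> [I,M,I,I]
Op 10: C2 write [C2 write: invalidate ['C1=M'] -> C2=M] -> [I,I,M,I]
Op 11: C2 read [C2 read: already in M, no change] -> [I,I,M,I]
Op 12: C3 read [C3 read from I: others=['C2=M'] -> C3=S, others downsized to S] -> [I,I,S,S]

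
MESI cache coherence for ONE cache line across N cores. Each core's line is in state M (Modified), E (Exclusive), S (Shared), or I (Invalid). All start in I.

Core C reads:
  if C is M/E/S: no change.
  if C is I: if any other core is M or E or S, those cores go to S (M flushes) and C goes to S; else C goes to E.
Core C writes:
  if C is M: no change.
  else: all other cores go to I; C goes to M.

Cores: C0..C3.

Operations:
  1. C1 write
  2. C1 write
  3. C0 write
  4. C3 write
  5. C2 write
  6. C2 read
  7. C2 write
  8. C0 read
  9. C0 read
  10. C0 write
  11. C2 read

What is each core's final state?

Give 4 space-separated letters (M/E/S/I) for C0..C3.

Op 1: C1 write [C1 write: invalidate none -> C1=M] -> [I,M,I,I]
Op 2: C1 write [C1 write: already M (modified), no change] -> [I,M,I,I]
Op 3: C0 write [C0 write: invalidate ['C1=M'] -> C0=M] -> [M,I,I,I]
Op 4: C3 write [C3 write: invalidate ['C0=M'] -> C3=M] -> [I,I,I,M]
Op 5: C2 write [C2 write: invalidate ['C3=M'] -> C2=M] -> [I,I,M,I]
Op 6: C2 read [C2 read: already in M, no change] -> [I,I,M,I]
Op 7: C2 write [C2 write: already M (modified), no change] -> [I,I,M,I]
Op 8: C0 read [C0 read from I: others=['C2=M'] -> C0=S, others downsized to S] -> [S,I,S,I]
Op 9: C0 read [C0 read: already in S, no change] -> [S,I,S,I]
Op 10: C0 write [C0 write: invalidate ['C2=S'] -> C0=M] -> [M,I,I,I]
Op 11: C2 read [C2 read from I: others=['C0=M'] -> C2=S, others downsized to S] -> [S,I,S,I]

Answer: S I S I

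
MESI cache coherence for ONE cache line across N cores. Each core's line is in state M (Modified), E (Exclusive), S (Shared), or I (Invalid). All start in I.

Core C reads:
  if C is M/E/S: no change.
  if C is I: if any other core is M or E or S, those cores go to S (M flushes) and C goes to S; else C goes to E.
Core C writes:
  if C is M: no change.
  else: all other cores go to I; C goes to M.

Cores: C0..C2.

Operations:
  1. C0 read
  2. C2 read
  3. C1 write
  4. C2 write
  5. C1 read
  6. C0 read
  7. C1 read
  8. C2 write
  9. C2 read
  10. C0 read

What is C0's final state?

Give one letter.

Answer: S

Derivation:
Op 1: C0 read [C0 read from I: no other sharers -> C0=E (exclusive)] -> [E,I,I]
Op 2: C2 read [C2 read from I: others=['C0=E'] -> C2=S, others downsized to S] -> [S,I,S]
Op 3: C1 write [C1 write: invalidate ['C0=S', 'C2=S'] -> C1=M] -> [I,M,I]
Op 4: C2 write [C2 write: invalidate ['C1=M'] -> C2=M] -> [I,I,M]
Op 5: C1 read [C1 read from I: others=['C2=M'] -> C1=S, others downsized to S] -> [I,S,S]
Op 6: C0 read [C0 read from I: others=['C1=S', 'C2=S'] -> C0=S, others downsized to S] -> [S,S,S]
Op 7: C1 read [C1 read: already in S, no change] -> [S,S,S]
Op 8: C2 write [C2 write: invalidate ['C0=S', 'C1=S'] -> C2=M] -> [I,I,M]
Op 9: C2 read [C2 read: already in M, no change] -> [I,I,M]
Op 10: C0 read [C0 read from I: others=['C2=M'] -> C0=S, others downsized to S] -> [S,I,S]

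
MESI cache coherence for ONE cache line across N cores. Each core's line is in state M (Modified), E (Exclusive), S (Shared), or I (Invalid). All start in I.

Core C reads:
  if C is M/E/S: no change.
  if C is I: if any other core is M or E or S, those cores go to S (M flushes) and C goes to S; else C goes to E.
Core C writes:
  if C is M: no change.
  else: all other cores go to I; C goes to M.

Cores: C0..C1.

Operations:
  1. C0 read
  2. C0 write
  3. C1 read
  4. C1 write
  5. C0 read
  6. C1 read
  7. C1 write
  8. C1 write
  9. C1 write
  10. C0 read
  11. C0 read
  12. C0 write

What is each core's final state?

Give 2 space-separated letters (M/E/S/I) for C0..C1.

Answer: M I

Derivation:
Op 1: C0 read [C0 read from I: no other sharers -> C0=E (exclusive)] -> [E,I]
Op 2: C0 write [C0 write: invalidate none -> C0=M] -> [M,I]
Op 3: C1 read [C1 read from I: others=['C0=M'] -> C1=S, others downsized to S] -> [S,S]
Op 4: C1 write [C1 write: invalidate ['C0=S'] -> C1=M] -> [I,M]
Op 5: C0 read [C0 read from I: others=['C1=M'] -> C0=S, others downsized to S] -> [S,S]
Op 6: C1 read [C1 read: already in S, no change] -> [S,S]
Op 7: C1 write [C1 write: invalidate ['C0=S'] -> C1=M] -> [I,M]
Op 8: C1 write [C1 write: already M (modified), no change] -> [I,M]
Op 9: C1 write [C1 write: already M (modified), no change] -> [I,M]
Op 10: C0 read [C0 read from I: others=['C1=M'] -> C0=S, others downsized to S] -> [S,S]
Op 11: C0 read [C0 read: already in S, no change] -> [S,S]
Op 12: C0 write [C0 write: invalidate ['C1=S'] -> C0=M] -> [M,I]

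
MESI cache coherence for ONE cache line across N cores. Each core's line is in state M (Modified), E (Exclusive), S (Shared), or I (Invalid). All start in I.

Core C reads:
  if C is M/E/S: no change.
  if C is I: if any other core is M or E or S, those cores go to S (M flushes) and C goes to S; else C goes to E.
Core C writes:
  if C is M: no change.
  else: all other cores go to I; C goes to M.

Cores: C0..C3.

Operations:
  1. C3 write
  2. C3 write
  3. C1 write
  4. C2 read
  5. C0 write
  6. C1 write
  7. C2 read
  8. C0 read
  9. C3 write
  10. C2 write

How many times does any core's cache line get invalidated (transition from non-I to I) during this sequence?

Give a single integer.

Answer: 8

Derivation:
Op 1: C3 write [C3 write: invalidate none -> C3=M] -> [I,I,I,M] (invalidations this op: 0; running total: 0)
Op 2: C3 write [C3 write: already M (modified), no change] -> [I,I,I,M] (invalidations this op: 0; running total: 0)
Op 3: C1 write [C1 write: invalidate ['C3=M'] -> C1=M] -> [I,M,I,I] (invalidations this op: 1; running total: 1)
Op 4: C2 read [C2 read from I: others=['C1=M'] -> C2=S, others downsized to S] -> [I,S,S,I] (invalidations this op: 0; running total: 1)
Op 5: C0 write [C0 write: invalidate ['C1=S', 'C2=S'] -> C0=M] -> [M,I,I,I] (invalidations this op: 2; running total: 3)
Op 6: C1 write [C1 write: invalidate ['C0=M'] -> C1=M] -> [I,M,I,I] (invalidations this op: 1; running total: 4)
Op 7: C2 read [C2 read from I: others=['C1=M'] -> C2=S, others downsized to S] -> [I,S,S,I] (invalidations this op: 0; running total: 4)
Op 8: C0 read [C0 read from I: others=['C1=S', 'C2=S'] -> C0=S, others downsized to S] -> [S,S,S,I] (invalidations this op: 0; running total: 4)
Op 9: C3 write [C3 write: invalidate ['C0=S', 'C1=S', 'C2=S'] -> C3=M] -> [I,I,I,M] (invalidations this op: 3; running total: 7)
Op 10: C2 write [C2 write: invalidate ['C3=M'] -> C2=M] -> [I,I,M,I] (invalidations this op: 1; running total: 8)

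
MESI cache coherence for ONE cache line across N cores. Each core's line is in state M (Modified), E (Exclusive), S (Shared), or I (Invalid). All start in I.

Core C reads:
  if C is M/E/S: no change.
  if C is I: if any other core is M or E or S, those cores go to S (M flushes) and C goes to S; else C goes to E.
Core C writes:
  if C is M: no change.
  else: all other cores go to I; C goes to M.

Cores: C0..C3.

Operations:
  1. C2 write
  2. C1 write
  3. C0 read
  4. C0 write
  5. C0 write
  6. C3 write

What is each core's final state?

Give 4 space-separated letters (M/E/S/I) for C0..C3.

Op 1: C2 write [C2 write: invalidate none -> C2=M] -> [I,I,M,I]
Op 2: C1 write [C1 write: invalidate ['C2=M'] -> C1=M] -> [I,M,I,I]
Op 3: C0 read [C0 read from I: others=['C1=M'] -> C0=S, others downsized to S] -> [S,S,I,I]
Op 4: C0 write [C0 write: invalidate ['C1=S'] -> C0=M] -> [M,I,I,I]
Op 5: C0 write [C0 write: already M (modified), no change] -> [M,I,I,I]
Op 6: C3 write [C3 write: invalidate ['C0=M'] -> C3=M] -> [I,I,I,M]

Answer: I I I M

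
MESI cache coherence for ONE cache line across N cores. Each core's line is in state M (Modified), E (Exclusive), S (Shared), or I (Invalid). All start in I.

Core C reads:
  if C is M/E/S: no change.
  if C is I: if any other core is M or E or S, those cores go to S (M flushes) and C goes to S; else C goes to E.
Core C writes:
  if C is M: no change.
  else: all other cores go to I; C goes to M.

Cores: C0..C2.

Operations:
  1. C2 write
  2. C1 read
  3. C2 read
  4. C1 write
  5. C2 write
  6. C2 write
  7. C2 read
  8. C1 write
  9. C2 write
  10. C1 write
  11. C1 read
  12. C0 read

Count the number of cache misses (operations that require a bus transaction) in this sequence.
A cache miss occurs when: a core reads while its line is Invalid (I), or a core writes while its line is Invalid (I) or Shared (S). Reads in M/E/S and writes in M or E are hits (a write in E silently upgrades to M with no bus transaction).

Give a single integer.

Op 1: C2 write [C2 write: invalidate none -> C2=M] -> [I,I,M] [MISS #1: write from I]
Op 2: C1 read [C1 read from I: others=['C2=M'] -> C1=S, others downsized to S] -> [I,S,S] [MISS #2: read from I]
Op 3: C2 read [C2 read: already in S, no change] -> [I,S,S] [hit: read from S]
Op 4: C1 write [C1 write: invalidate ['C2=S'] -> C1=M] -> [I,M,I] [MISS #3: write from S]
Op 5: C2 write [C2 write: invalidate ['C1=M'] -> C2=M] -> [I,I,M] [MISS #4: write from I]
Op 6: C2 write [C2 write: already M (modified), no change] -> [I,I,M] [hit: write from M]
Op 7: C2 read [C2 read: already in M, no change] -> [I,I,M] [hit: read from M]
Op 8: C1 write [C1 write: invalidate ['C2=M'] -> C1=M] -> [I,M,I] [MISS #5: write from I]
Op 9: C2 write [C2 write: invalidate ['C1=M'] -> C2=M] -> [I,I,M] [MISS #6: write from I]
Op 10: C1 write [C1 write: invalidate ['C2=M'] -> C1=M] -> [I,M,I] [MISS #7: write from I]
Op 11: C1 read [C1 read: already in M, no change] -> [I,M,I] [hit: read from M]
Op 12: C0 read [C0 read from I: others=['C1=M'] -> C0=S, others downsized to S] -> [S,S,I] [MISS #8: read from I]

Answer: 8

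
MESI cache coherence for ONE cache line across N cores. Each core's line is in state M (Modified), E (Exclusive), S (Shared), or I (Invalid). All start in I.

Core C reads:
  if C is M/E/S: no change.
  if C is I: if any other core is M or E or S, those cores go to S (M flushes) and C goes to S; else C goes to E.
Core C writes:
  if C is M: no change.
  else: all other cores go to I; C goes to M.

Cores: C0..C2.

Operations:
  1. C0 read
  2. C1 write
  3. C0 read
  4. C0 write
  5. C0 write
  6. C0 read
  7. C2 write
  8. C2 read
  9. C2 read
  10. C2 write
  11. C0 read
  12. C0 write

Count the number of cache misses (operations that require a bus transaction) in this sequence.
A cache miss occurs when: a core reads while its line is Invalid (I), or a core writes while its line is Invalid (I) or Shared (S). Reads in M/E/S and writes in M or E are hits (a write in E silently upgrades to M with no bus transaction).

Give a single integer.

Op 1: C0 read [C0 read from I: no other sharers -> C0=E (exclusive)] -> [E,I,I] [MISS #1: read from I]
Op 2: C1 write [C1 write: invalidate ['C0=E'] -> C1=M] -> [I,M,I] [MISS #2: write from I]
Op 3: C0 read [C0 read from I: others=['C1=M'] -> C0=S, others downsized to S] -> [S,S,I] [MISS #3: read from I]
Op 4: C0 write [C0 write: invalidate ['C1=S'] -> C0=M] -> [M,I,I] [MISS #4: write from S]
Op 5: C0 write [C0 write: already M (modified), no change] -> [M,I,I] [hit: write from M]
Op 6: C0 read [C0 read: already in M, no change] -> [M,I,I] [hit: read from M]
Op 7: C2 write [C2 write: invalidate ['C0=M'] -> C2=M] -> [I,I,M] [MISS #5: write from I]
Op 8: C2 read [C2 read: already in M, no change] -> [I,I,M] [hit: read from M]
Op 9: C2 read [C2 read: already in M, no change] -> [I,I,M] [hit: read from M]
Op 10: C2 write [C2 write: already M (modified), no change] -> [I,I,M] [hit: write from M]
Op 11: C0 read [C0 read from I: others=['C2=M'] -> C0=S, others downsized to S] -> [S,I,S] [MISS #6: read from I]
Op 12: C0 write [C0 write: invalidate ['C2=S'] -> C0=M] -> [M,I,I] [MISS #7: write from S]

Answer: 7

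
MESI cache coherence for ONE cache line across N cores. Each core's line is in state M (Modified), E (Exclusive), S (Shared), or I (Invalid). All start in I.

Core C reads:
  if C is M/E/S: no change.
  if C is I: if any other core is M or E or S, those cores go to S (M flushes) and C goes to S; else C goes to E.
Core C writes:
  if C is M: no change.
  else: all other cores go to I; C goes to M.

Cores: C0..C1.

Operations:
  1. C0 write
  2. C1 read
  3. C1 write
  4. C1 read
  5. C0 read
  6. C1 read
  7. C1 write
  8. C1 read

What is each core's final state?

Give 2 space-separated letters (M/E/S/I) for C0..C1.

Answer: I M

Derivation:
Op 1: C0 write [C0 write: invalidate none -> C0=M] -> [M,I]
Op 2: C1 read [C1 read from I: others=['C0=M'] -> C1=S, others downsized to S] -> [S,S]
Op 3: C1 write [C1 write: invalidate ['C0=S'] -> C1=M] -> [I,M]
Op 4: C1 read [C1 read: already in M, no change] -> [I,M]
Op 5: C0 read [C0 read from I: others=['C1=M'] -> C0=S, others downsized to S] -> [S,S]
Op 6: C1 read [C1 read: already in S, no change] -> [S,S]
Op 7: C1 write [C1 write: invalidate ['C0=S'] -> C1=M] -> [I,M]
Op 8: C1 read [C1 read: already in M, no change] -> [I,M]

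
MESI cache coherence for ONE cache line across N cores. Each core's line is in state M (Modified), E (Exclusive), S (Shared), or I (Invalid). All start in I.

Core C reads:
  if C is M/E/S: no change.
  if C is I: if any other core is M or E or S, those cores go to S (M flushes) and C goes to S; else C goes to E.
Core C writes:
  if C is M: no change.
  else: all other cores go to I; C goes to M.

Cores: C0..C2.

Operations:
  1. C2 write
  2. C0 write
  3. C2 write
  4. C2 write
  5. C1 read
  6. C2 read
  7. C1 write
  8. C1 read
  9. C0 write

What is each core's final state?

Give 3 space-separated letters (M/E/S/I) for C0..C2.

Op 1: C2 write [C2 write: invalidate none -> C2=M] -> [I,I,M]
Op 2: C0 write [C0 write: invalidate ['C2=M'] -> C0=M] -> [M,I,I]
Op 3: C2 write [C2 write: invalidate ['C0=M'] -> C2=M] -> [I,I,M]
Op 4: C2 write [C2 write: already M (modified), no change] -> [I,I,M]
Op 5: C1 read [C1 read from I: others=['C2=M'] -> C1=S, others downsized to S] -> [I,S,S]
Op 6: C2 read [C2 read: already in S, no change] -> [I,S,S]
Op 7: C1 write [C1 write: invalidate ['C2=S'] -> C1=M] -> [I,M,I]
Op 8: C1 read [C1 read: already in M, no change] -> [I,M,I]
Op 9: C0 write [C0 write: invalidate ['C1=M'] -> C0=M] -> [M,I,I]

Answer: M I I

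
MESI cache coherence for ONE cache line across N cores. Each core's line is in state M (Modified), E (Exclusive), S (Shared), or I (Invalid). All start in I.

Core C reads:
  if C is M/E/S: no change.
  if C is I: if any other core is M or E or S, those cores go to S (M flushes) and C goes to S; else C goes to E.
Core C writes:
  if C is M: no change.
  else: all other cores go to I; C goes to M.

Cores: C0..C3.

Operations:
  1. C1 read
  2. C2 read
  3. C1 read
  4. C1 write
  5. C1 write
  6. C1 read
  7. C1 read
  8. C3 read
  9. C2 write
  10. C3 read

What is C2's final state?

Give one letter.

Op 1: C1 read [C1 read from I: no other sharers -> C1=E (exclusive)] -> [I,E,I,I]
Op 2: C2 read [C2 read from I: others=['C1=E'] -> C2=S, others downsized to S] -> [I,S,S,I]
Op 3: C1 read [C1 read: already in S, no change] -> [I,S,S,I]
Op 4: C1 write [C1 write: invalidate ['C2=S'] -> C1=M] -> [I,M,I,I]
Op 5: C1 write [C1 write: already M (modified), no change] -> [I,M,I,I]
Op 6: C1 read [C1 read: already in M, no change] -> [I,M,I,I]
Op 7: C1 read [C1 read: already in M, no change] -> [I,M,I,I]
Op 8: C3 read [C3 read from I: others=['C1=M'] -> C3=S, others downsized to S] -> [I,S,I,S]
Op 9: C2 write [C2 write: invalidate ['C1=S', 'C3=S'] -> C2=M] -> [I,I,M,I]
Op 10: C3 read [C3 read from I: others=['C2=M'] -> C3=S, others downsized to S] -> [I,I,S,S]

Answer: S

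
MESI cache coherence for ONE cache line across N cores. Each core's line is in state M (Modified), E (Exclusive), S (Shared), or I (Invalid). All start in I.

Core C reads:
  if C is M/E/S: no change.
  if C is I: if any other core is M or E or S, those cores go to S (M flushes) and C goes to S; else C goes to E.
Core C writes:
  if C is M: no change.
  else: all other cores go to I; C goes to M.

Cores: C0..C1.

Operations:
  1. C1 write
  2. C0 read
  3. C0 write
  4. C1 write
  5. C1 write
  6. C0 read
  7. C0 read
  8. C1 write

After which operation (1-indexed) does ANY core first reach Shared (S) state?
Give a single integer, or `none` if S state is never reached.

Op 1: C1 write [C1 write: invalidate none -> C1=M] -> [I,M]
Op 2: C0 read [C0 read from I: others=['C1=M'] -> C0=S, others downsized to S] -> [S,S]
  -> First S state at op 2; remaining ops need not be traced.

Answer: 2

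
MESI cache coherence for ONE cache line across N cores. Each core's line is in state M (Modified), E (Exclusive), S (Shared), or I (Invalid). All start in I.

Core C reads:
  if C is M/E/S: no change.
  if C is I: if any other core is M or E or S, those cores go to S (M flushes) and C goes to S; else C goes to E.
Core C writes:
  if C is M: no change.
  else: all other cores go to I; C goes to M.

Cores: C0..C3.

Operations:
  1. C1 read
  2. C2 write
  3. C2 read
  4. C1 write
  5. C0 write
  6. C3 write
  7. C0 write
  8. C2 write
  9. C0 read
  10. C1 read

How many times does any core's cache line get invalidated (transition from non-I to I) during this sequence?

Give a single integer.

Answer: 6

Derivation:
Op 1: C1 read [C1 read from I: no other sharers -> C1=E (exclusive)] -> [I,E,I,I] (invalidations this op: 0; running total: 0)
Op 2: C2 write [C2 write: invalidate ['C1=E'] -> C2=M] -> [I,I,M,I] (invalidations this op: 1; running total: 1)
Op 3: C2 read [C2 read: already in M, no change] -> [I,I,M,I] (invalidations this op: 0; running total: 1)
Op 4: C1 write [C1 write: invalidate ['C2=M'] -> C1=M] -> [I,M,I,I] (invalidations this op: 1; running total: 2)
Op 5: C0 write [C0 write: invalidate ['C1=M'] -> C0=M] -> [M,I,I,I] (invalidations this op: 1; running total: 3)
Op 6: C3 write [C3 write: invalidate ['C0=M'] -> C3=M] -> [I,I,I,M] (invalidations this op: 1; running total: 4)
Op 7: C0 write [C0 write: invalidate ['C3=M'] -> C0=M] -> [M,I,I,I] (invalidations this op: 1; running total: 5)
Op 8: C2 write [C2 write: invalidate ['C0=M'] -> C2=M] -> [I,I,M,I] (invalidations this op: 1; running total: 6)
Op 9: C0 read [C0 read from I: others=['C2=M'] -> C0=S, others downsized to S] -> [S,I,S,I] (invalidations this op: 0; running total: 6)
Op 10: C1 read [C1 read from I: others=['C0=S', 'C2=S'] -> C1=S, others downsized to S] -> [S,S,S,I] (invalidations this op: 0; running total: 6)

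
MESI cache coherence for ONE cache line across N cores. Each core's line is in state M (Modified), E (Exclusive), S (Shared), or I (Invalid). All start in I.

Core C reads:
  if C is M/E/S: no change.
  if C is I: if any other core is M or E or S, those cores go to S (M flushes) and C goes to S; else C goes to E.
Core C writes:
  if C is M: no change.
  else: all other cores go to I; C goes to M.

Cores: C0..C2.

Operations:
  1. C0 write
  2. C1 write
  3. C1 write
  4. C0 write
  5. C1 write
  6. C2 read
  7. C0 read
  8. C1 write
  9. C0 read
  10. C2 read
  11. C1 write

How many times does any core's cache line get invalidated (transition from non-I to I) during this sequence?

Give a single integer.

Answer: 7

Derivation:
Op 1: C0 write [C0 write: invalidate none -> C0=M] -> [M,I,I] (invalidations this op: 0; running total: 0)
Op 2: C1 write [C1 write: invalidate ['C0=M'] -> C1=M] -> [I,M,I] (invalidations this op: 1; running total: 1)
Op 3: C1 write [C1 write: already M (modified), no change] -> [I,M,I] (invalidations this op: 0; running total: 1)
Op 4: C0 write [C0 write: invalidate ['C1=M'] -> C0=M] -> [M,I,I] (invalidations this op: 1; running total: 2)
Op 5: C1 write [C1 write: invalidate ['C0=M'] -> C1=M] -> [I,M,I] (invalidations this op: 1; running total: 3)
Op 6: C2 read [C2 read from I: others=['C1=M'] -> C2=S, others downsized to S] -> [I,S,S] (invalidations this op: 0; running total: 3)
Op 7: C0 read [C0 read from I: others=['C1=S', 'C2=S'] -> C0=S, others downsized to S] -> [S,S,S] (invalidations this op: 0; running total: 3)
Op 8: C1 write [C1 write: invalidate ['C0=S', 'C2=S'] -> C1=M] -> [I,M,I] (invalidations this op: 2; running total: 5)
Op 9: C0 read [C0 read from I: others=['C1=M'] -> C0=S, others downsized to S] -> [S,S,I] (invalidations this op: 0; running total: 5)
Op 10: C2 read [C2 read from I: others=['C0=S', 'C1=S'] -> C2=S, others downsized to S] -> [S,S,S] (invalidations this op: 0; running total: 5)
Op 11: C1 write [C1 write: invalidate ['C0=S', 'C2=S'] -> C1=M] -> [I,M,I] (invalidations this op: 2; running total: 7)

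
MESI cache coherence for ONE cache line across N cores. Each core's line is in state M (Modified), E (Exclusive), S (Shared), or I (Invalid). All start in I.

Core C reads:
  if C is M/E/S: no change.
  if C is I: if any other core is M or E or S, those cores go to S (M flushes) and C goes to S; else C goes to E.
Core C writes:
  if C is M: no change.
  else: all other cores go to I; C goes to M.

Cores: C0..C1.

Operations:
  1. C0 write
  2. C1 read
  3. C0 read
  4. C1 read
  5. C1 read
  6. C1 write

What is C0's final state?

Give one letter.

Answer: I

Derivation:
Op 1: C0 write [C0 write: invalidate none -> C0=M] -> [M,I]
Op 2: C1 read [C1 read from I: others=['C0=M'] -> C1=S, others downsized to S] -> [S,S]
Op 3: C0 read [C0 read: already in S, no change] -> [S,S]
Op 4: C1 read [C1 read: already in S, no change] -> [S,S]
Op 5: C1 read [C1 read: already in S, no change] -> [S,S]
Op 6: C1 write [C1 write: invalidate ['C0=S'] -> C1=M] -> [I,M]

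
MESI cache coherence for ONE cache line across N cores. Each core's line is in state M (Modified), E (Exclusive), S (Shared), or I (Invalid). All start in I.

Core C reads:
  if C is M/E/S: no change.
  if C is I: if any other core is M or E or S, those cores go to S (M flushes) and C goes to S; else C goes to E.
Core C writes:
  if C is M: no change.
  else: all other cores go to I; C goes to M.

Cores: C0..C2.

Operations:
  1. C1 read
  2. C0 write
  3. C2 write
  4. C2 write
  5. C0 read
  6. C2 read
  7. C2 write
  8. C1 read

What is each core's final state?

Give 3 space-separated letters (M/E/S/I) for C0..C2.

Op 1: C1 read [C1 read from I: no other sharers -> C1=E (exclusive)] -> [I,E,I]
Op 2: C0 write [C0 write: invalidate ['C1=E'] -> C0=M] -> [M,I,I]
Op 3: C2 write [C2 write: invalidate ['C0=M'] -> C2=M] -> [I,I,M]
Op 4: C2 write [C2 write: already M (modified), no change] -> [I,I,M]
Op 5: C0 read [C0 read from I: others=['C2=M'] -> C0=S, others downsized to S] -> [S,I,S]
Op 6: C2 read [C2 read: already in S, no change] -> [S,I,S]
Op 7: C2 write [C2 write: invalidate ['C0=S'] -> C2=M] -> [I,I,M]
Op 8: C1 read [C1 read from I: others=['C2=M'] -> C1=S, others downsized to S] -> [I,S,S]

Answer: I S S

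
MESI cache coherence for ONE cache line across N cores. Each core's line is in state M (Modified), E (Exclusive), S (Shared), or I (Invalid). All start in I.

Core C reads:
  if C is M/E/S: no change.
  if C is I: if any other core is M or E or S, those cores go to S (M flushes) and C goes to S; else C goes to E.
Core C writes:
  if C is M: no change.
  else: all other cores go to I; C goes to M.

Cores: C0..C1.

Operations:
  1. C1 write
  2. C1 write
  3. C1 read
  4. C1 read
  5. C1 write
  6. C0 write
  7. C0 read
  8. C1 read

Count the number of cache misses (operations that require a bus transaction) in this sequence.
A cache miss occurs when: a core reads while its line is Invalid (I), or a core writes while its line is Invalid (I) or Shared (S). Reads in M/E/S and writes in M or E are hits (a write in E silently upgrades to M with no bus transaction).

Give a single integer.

Answer: 3

Derivation:
Op 1: C1 write [C1 write: invalidate none -> C1=M] -> [I,M] [MISS #1: write from I]
Op 2: C1 write [C1 write: already M (modified), no change] -> [I,M] [hit: write from M]
Op 3: C1 read [C1 read: already in M, no change] -> [I,M] [hit: read from M]
Op 4: C1 read [C1 read: already in M, no change] -> [I,M] [hit: read from M]
Op 5: C1 write [C1 write: already M (modified), no change] -> [I,M] [hit: write from M]
Op 6: C0 write [C0 write: invalidate ['C1=M'] -> C0=M] -> [M,I] [MISS #2: write from I]
Op 7: C0 read [C0 read: already in M, no change] -> [M,I] [hit: read from M]
Op 8: C1 read [C1 read from I: others=['C0=M'] -> C1=S, others downsized to S] -> [S,S] [MISS #3: read from I]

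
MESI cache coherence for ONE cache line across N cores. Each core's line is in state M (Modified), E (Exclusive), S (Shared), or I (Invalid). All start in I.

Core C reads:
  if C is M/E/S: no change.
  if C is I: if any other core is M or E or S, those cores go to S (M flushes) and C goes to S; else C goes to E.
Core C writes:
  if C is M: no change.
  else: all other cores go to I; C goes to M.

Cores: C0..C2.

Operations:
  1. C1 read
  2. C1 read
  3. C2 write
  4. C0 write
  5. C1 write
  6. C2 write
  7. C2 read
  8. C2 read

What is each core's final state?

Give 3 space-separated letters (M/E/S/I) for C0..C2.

Answer: I I M

Derivation:
Op 1: C1 read [C1 read from I: no other sharers -> C1=E (exclusive)] -> [I,E,I]
Op 2: C1 read [C1 read: already in E, no change] -> [I,E,I]
Op 3: C2 write [C2 write: invalidate ['C1=E'] -> C2=M] -> [I,I,M]
Op 4: C0 write [C0 write: invalidate ['C2=M'] -> C0=M] -> [M,I,I]
Op 5: C1 write [C1 write: invalidate ['C0=M'] -> C1=M] -> [I,M,I]
Op 6: C2 write [C2 write: invalidate ['C1=M'] -> C2=M] -> [I,I,M]
Op 7: C2 read [C2 read: already in M, no change] -> [I,I,M]
Op 8: C2 read [C2 read: already in M, no change] -> [I,I,M]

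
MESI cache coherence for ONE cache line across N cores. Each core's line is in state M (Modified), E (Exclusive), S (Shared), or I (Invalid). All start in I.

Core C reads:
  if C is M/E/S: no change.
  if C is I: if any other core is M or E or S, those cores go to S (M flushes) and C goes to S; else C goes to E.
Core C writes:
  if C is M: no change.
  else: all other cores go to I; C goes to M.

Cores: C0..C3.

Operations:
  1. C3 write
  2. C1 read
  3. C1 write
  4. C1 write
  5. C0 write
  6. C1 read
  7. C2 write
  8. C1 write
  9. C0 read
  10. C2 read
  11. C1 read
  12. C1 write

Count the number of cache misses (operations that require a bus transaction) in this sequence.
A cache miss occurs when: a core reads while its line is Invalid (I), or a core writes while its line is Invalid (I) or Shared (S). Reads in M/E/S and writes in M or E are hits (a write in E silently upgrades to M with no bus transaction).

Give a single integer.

Op 1: C3 write [C3 write: invalidate none -> C3=M] -> [I,I,I,M] [MISS #1: write from I]
Op 2: C1 read [C1 read from I: others=['C3=M'] -> C1=S, others downsized to S] -> [I,S,I,S] [MISS #2: read from I]
Op 3: C1 write [C1 write: invalidate ['C3=S'] -> C1=M] -> [I,M,I,I] [MISS #3: write from S]
Op 4: C1 write [C1 write: already M (modified), no change] -> [I,M,I,I] [hit: write from M]
Op 5: C0 write [C0 write: invalidate ['C1=M'] -> C0=M] -> [M,I,I,I] [MISS #4: write from I]
Op 6: C1 read [C1 read from I: others=['C0=M'] -> C1=S, others downsized to S] -> [S,S,I,I] [MISS #5: read from I]
Op 7: C2 write [C2 write: invalidate ['C0=S', 'C1=S'] -> C2=M] -> [I,I,M,I] [MISS #6: write from I]
Op 8: C1 write [C1 write: invalidate ['C2=M'] -> C1=M] -> [I,M,I,I] [MISS #7: write from I]
Op 9: C0 read [C0 read from I: others=['C1=M'] -> C0=S, others downsized to S] -> [S,S,I,I] [MISS #8: read from I]
Op 10: C2 read [C2 read from I: others=['C0=S', 'C1=S'] -> C2=S, others downsized to S] -> [S,S,S,I] [MISS #9: read from I]
Op 11: C1 read [C1 read: already in S, no change] -> [S,S,S,I] [hit: read from S]
Op 12: C1 write [C1 write: invalidate ['C0=S', 'C2=S'] -> C1=M] -> [I,M,I,I] [MISS #10: write from S]

Answer: 10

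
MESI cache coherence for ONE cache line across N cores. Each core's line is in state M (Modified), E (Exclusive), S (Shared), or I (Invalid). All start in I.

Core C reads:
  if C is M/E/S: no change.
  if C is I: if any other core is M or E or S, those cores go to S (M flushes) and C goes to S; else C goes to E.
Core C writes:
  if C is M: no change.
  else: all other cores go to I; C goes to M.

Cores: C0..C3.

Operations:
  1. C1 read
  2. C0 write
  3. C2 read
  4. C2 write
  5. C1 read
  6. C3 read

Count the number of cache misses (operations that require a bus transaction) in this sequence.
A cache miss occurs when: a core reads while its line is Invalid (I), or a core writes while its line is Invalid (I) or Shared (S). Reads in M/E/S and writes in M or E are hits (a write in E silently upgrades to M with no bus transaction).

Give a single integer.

Op 1: C1 read [C1 read from I: no other sharers -> C1=E (exclusive)] -> [I,E,I,I] [MISS #1: read from I]
Op 2: C0 write [C0 write: invalidate ['C1=E'] -> C0=M] -> [M,I,I,I] [MISS #2: write from I]
Op 3: C2 read [C2 read from I: others=['C0=M'] -> C2=S, others downsized to S] -> [S,I,S,I] [MISS #3: read from I]
Op 4: C2 write [C2 write: invalidate ['C0=S'] -> C2=M] -> [I,I,M,I] [MISS #4: write from S]
Op 5: C1 read [C1 read from I: others=['C2=M'] -> C1=S, others downsized to S] -> [I,S,S,I] [MISS #5: read from I]
Op 6: C3 read [C3 read from I: others=['C1=S', 'C2=S'] -> C3=S, others downsized to S] -> [I,S,S,S] [MISS #6: read from I]

Answer: 6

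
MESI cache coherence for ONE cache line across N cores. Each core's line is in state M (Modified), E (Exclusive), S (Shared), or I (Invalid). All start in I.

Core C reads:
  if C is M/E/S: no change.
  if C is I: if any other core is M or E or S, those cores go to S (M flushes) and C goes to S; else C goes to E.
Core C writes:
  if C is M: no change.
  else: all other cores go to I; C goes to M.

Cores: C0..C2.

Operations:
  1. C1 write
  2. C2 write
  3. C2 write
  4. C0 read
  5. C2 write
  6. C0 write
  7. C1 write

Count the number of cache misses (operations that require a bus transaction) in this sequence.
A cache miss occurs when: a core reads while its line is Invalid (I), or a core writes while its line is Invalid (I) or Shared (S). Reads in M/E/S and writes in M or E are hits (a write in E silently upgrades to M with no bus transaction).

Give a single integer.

Op 1: C1 write [C1 write: invalidate none -> C1=M] -> [I,M,I] [MISS #1: write from I]
Op 2: C2 write [C2 write: invalidate ['C1=M'] -> C2=M] -> [I,I,M] [MISS #2: write from I]
Op 3: C2 write [C2 write: already M (modified), no change] -> [I,I,M] [hit: write from M]
Op 4: C0 read [C0 read from I: others=['C2=M'] -> C0=S, others downsized to S] -> [S,I,S] [MISS #3: read from I]
Op 5: C2 write [C2 write: invalidate ['C0=S'] -> C2=M] -> [I,I,M] [MISS #4: write from S]
Op 6: C0 write [C0 write: invalidate ['C2=M'] -> C0=M] -> [M,I,I] [MISS #5: write from I]
Op 7: C1 write [C1 write: invalidate ['C0=M'] -> C1=M] -> [I,M,I] [MISS #6: write from I]

Answer: 6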